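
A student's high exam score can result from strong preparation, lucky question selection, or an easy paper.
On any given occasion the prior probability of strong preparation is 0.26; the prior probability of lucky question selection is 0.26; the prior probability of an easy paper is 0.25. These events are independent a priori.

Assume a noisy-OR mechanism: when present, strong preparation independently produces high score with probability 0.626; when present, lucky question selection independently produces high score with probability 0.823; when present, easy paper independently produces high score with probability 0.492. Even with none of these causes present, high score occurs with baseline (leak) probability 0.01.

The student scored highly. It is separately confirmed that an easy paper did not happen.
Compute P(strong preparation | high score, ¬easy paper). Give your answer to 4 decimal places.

Under noisy-OR, P(high score | causes) = 1 − (1−0.01)·∏(1−qᵢ) over the active causes.
For the numerator, keep only strong preparation=true terms: 0.121162 + 0.063170 = 0.184332
Normalizer over all consistent configurations: 0.01×0.74×0.74 + 0.82477×0.74×0.26 + 0.62974×0.26×0.74 + 0.934464×0.26×0.26 = 0.348494
Posterior = 0.184332 / 0.348494 ≈ 0.5289

P(strong preparation | high score, ¬easy paper) ≈ 0.5289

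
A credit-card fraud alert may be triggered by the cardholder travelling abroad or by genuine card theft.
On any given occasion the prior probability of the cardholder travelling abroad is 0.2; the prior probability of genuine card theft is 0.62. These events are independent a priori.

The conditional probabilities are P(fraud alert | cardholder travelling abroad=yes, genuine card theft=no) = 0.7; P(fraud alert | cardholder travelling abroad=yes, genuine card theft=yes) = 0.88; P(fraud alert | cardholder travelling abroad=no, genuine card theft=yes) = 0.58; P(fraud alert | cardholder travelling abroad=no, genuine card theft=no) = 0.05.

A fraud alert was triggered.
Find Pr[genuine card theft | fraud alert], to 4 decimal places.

Numerator (weight on configurations with genuine card theft): 0.287680 + 0.109120 = 0.396800
Normalizer over all consistent configurations: 0.05*0.8*0.38 + 0.58*0.8*0.62 + 0.7*0.2*0.38 + 0.88*0.2*0.62 = 0.465200
Posterior = 0.396800 / 0.465200 ≈ 0.8530

Pr[genuine card theft | fraud alert] ≈ 0.8530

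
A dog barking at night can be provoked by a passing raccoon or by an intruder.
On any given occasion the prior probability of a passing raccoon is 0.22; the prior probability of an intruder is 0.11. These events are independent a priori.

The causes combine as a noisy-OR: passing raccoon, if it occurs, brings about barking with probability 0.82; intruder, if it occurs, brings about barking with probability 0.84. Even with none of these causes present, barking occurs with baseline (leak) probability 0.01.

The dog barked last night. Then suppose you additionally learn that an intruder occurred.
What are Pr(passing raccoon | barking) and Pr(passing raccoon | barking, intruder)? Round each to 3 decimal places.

Pr(passing raccoon | barking) ≈ 0.700; Pr(passing raccoon | barking, intruder) ≈ 0.246

Under noisy-OR, P(barking | causes) = 1 − (1−0.01)·∏(1−qᵢ) over the active causes.
P(barking) = 0.01×0.78×0.89 + 0.8416×0.78×0.11 + 0.8218×0.22×0.89 + 0.971488×0.22×0.11 = 0.006942 + 0.072209 + 0.160908 + 0.023510 = 0.263569
The passing raccoon-present share is 0.160908 + 0.023510 = 0.184418.
So P(passing raccoon | barking) = 0.184418/0.263569 ≈ 0.700.

Now condition on the additional information:
P(barking | intruder) = 0.8416*0.78 + 0.971488*0.22 = 0.656448 + 0.213727 = 0.870175
Of this, 0.213727 comes from 0.971488*0.22 (the passing raccoon=true cases).
Hence the posterior is 0.213727/0.870175 ≈ 0.246.
Conditioning on intruder lowers the posterior on passing raccoon: the classic explaining-away effect in a common-effect structure.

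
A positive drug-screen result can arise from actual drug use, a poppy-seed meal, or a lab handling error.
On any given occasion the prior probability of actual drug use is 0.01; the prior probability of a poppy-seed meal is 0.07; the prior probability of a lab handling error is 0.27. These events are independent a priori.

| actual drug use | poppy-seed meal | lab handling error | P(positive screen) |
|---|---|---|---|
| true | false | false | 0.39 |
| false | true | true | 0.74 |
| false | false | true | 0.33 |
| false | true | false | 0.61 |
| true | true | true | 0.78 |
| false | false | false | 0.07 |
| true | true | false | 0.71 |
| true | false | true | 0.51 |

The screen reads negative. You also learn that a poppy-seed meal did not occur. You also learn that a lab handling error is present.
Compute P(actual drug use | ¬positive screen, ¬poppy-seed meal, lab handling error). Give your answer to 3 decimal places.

P(actual drug use | ¬positive screen, ¬poppy-seed meal, lab handling error) ≈ 0.007

P(¬positive screen | ¬poppy-seed meal, lab handling error) = 0.67*0.99 + 0.49*0.01 = 0.663300 + 0.004900 = 0.668200
Of this, 0.004900 comes from 0.49*0.01 (the actual drug use=true cases).
P(actual drug use | ¬positive screen, ¬poppy-seed meal, lab handling error) = 0.004900 / 0.668200 ≈ 0.007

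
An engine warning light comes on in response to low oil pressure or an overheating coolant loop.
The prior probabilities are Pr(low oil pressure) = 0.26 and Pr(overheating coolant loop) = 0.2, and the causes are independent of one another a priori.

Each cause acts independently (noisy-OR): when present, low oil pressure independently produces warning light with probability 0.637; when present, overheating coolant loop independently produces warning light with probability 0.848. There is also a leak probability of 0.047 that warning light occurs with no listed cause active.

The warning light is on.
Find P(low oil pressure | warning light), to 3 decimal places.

Under noisy-OR, P(warning light | causes) = 1 − (1−0.047)·∏(1−qᵢ) over the active causes.
By total probability over the 4 (low oil pressure, overheating coolant loop) configurations:
  P(warning light) = 0.047·0.74·0.8 + 0.855144·0.74·0.2 + 0.654061·0.26·0.8 + 0.947417·0.26·0.2
        = 0.027824 + 0.126561 + 0.136045 + 0.049266 = 0.339696
Keeping only the low oil pressure-present terms gives 0.185311, so
  P(low oil pressure | warning light) = 0.185311 / 0.339696 ≈ 0.546

P(low oil pressure | warning light) ≈ 0.546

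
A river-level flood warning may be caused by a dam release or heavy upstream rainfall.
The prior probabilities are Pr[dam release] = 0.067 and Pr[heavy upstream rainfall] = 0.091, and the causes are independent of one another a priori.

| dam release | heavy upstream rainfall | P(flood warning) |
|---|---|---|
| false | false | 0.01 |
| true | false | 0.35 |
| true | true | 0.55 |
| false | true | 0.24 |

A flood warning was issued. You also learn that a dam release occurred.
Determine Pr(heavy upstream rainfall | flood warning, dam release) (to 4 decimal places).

Pr(heavy upstream rainfall | flood warning, dam release) ≈ 0.1359

Enumerate both values of heavy upstream rainfall and weight by the priors:
  P(flood warning | dam release) = 0.35*0.909 + 0.55*0.091
        = 0.318150 + 0.050050 = 0.368200
Keeping only the heavy upstream rainfall-present terms gives 0.050050, so
  P(heavy upstream rainfall | flood warning, dam release) = 0.050050 / 0.368200 ≈ 0.1359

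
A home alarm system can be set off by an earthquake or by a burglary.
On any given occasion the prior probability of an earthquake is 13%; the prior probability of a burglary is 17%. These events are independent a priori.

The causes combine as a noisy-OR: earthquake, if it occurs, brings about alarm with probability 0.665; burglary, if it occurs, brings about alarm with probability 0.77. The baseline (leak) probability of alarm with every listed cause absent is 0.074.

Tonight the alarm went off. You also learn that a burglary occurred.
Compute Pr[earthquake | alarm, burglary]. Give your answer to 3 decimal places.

Pr[earthquake | alarm, burglary] ≈ 0.150

Under noisy-OR, P(alarm | causes) = 1 − (1−0.074)·∏(1−qᵢ) over the active causes.
P(alarm | burglary) = 0.78702×0.87 + 0.928652×0.13 = 0.684707 + 0.120725 = 0.805432
Of this, 0.120725 comes from 0.928652×0.13 (the earthquake=true cases).
So P(earthquake | alarm, burglary) = 0.120725/0.805432 ≈ 0.150.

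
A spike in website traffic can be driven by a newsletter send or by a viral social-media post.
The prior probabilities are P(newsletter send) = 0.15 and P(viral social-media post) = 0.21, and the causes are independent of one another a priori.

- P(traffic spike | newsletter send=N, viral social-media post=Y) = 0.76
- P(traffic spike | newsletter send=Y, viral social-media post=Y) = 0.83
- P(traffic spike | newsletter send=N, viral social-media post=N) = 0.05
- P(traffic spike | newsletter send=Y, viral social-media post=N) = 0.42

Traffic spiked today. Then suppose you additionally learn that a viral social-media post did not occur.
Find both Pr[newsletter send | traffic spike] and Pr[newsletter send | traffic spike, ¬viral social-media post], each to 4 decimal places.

P(traffic spike) = 0.05*0.85*0.79 + 0.76*0.85*0.21 + 0.42*0.15*0.79 + 0.83*0.15*0.21 = 0.033575 + 0.135660 + 0.049770 + 0.026145 = 0.245150
The newsletter send-present share is 0.049770 + 0.026145 = 0.075915.
P(newsletter send | traffic spike) = 0.075915 / 0.245150 ≈ 0.3097

Now also conditioning on viral social-media post≠true:
Numerator (weight on configurations with newsletter send): 0.42·0.15 = 0.063000
Denominator P(traffic spike | ¬viral social-media post): 0.05·0.85 + 0.42·0.15 = 0.105500
P(newsletter send | traffic spike, ¬viral social-media post) = 0.063000/0.105500 ≈ 0.5972

Pr[newsletter send | traffic spike] ≈ 0.3097; Pr[newsletter send | traffic spike, ¬viral social-media post] ≈ 0.5972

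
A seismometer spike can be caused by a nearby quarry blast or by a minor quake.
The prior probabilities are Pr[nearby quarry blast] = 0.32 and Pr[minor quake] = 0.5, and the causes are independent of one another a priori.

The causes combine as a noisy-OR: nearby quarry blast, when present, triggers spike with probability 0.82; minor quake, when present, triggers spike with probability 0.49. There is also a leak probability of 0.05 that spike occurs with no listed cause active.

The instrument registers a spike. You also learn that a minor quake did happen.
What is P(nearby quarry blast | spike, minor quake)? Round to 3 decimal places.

Under noisy-OR, P(spike | causes) = 1 − (1−0.05)·∏(1−qᵢ) over the active causes.
Enumerate both values of nearby quarry blast and weight by the priors:
  P(spike | minor quake) = 0.5155×0.68 + 0.91279×0.32
        = 0.350540 + 0.292093 = 0.642633
Configurations with nearby quarry blast contribute 0.292093, so
  P(nearby quarry blast | spike, minor quake) = 0.292093 / 0.642633 ≈ 0.455

P(nearby quarry blast | spike, minor quake) ≈ 0.455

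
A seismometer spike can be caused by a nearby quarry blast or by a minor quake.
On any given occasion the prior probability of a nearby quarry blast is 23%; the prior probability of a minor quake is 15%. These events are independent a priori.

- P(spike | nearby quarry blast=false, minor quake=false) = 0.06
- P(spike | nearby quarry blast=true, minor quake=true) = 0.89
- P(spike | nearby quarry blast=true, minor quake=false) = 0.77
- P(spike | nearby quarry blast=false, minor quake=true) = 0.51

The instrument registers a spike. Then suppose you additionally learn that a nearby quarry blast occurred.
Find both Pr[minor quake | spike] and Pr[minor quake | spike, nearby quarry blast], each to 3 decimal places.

Pr[minor quake | spike] ≈ 0.321; Pr[minor quake | spike, nearby quarry blast] ≈ 0.169

P(spike) = 0.06*0.77*0.85 + 0.51*0.77*0.15 + 0.77*0.23*0.85 + 0.89*0.23*0.15 = 0.039270 + 0.058905 + 0.150535 + 0.030705 = 0.279415
Restricting to configurations with minor quake present: 0.058905 + 0.030705 = 0.089610.
P(minor quake | spike) = 0.089610 / 0.279415 ≈ 0.321

Now condition on the additional information:
P(spike | nearby quarry blast) = 0.77·0.85 + 0.89·0.15 = 0.654500 + 0.133500 = 0.788000
Of this, 0.133500 comes from 0.89·0.15 (the minor quake=true cases).
Hence the posterior is 0.133500/0.788000 ≈ 0.169.
Conditioning on nearby quarry blast lowers the posterior on minor quake: the classic explaining-away effect in a common-effect structure.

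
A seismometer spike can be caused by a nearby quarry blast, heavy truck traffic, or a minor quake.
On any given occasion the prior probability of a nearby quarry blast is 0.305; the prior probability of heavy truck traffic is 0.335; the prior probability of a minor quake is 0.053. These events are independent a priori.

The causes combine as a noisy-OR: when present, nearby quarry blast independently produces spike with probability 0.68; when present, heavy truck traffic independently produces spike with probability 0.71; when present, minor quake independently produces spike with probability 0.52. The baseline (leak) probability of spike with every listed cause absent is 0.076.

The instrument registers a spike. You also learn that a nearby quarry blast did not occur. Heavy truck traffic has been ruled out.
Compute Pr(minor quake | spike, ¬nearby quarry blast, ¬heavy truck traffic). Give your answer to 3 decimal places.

Pr(minor quake | spike, ¬nearby quarry blast, ¬heavy truck traffic) ≈ 0.291

Under noisy-OR, P(spike | causes) = 1 − (1−0.076)·∏(1−qᵢ) over the active causes.
By total probability over both values of minor quake:
  P(spike | ¬nearby quarry blast, ¬heavy truck traffic) = 0.076·0.947 + 0.55648·0.053
        = 0.071972 + 0.029493 = 0.101465
Keeping only the minor quake-present terms gives 0.029493, so
  P(minor quake | spike, ¬nearby quarry blast, ¬heavy truck traffic) = 0.029493 / 0.101465 ≈ 0.291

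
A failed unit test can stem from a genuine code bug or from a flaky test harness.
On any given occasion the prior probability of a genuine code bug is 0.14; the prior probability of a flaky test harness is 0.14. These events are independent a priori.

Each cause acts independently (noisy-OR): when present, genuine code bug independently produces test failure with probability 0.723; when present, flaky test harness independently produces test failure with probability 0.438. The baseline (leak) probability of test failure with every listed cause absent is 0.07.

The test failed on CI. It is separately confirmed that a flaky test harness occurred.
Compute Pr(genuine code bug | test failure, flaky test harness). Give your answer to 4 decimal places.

Under noisy-OR, P(test failure | causes) = 1 − (1−0.07)·∏(1−qᵢ) over the active causes.
Sum P(test failure|·) weighted by the priors over both values of genuine code bug:
  P(test failure | flaky test harness) = 0.47734*0.86 + 0.855223*0.14
        = 0.410512 + 0.119731 = 0.530243
Configurations with genuine code bug contribute 0.119731, so
  P(genuine code bug | test failure, flaky test harness) = 0.119731 / 0.530243 ≈ 0.2258

Pr(genuine code bug | test failure, flaky test harness) ≈ 0.2258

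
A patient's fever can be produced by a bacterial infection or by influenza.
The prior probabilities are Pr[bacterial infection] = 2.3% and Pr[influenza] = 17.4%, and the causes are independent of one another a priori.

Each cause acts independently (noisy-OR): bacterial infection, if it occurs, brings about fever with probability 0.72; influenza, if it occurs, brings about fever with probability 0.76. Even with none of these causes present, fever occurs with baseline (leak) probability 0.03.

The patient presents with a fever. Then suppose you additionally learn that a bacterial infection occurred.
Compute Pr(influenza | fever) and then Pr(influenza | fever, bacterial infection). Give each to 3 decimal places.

Under noisy-OR, P(fever | causes) = 1 − (1−0.03)·∏(1−qᵢ) over the active causes.
P(fever) = 0.03*0.977*0.826 + 0.7672*0.977*0.174 + 0.7284*0.023*0.826 + 0.934816*0.023*0.174 = 0.024210 + 0.130422 + 0.013838 + 0.003741 = 0.172211
Restricting to configurations with influenza present: 0.130422 + 0.003741 = 0.134163.
So P(influenza | fever) = 0.134163/0.172211 ≈ 0.779.

With the extra evidence:
P(fever | bacterial infection) = 0.7284*0.826 + 0.934816*0.174 = 0.601658 + 0.162658 = 0.764316
Of this, 0.162658 comes from 0.934816*0.174 (the influenza=true cases).
Hence the posterior is 0.162658/0.764316 ≈ 0.213.

Pr(influenza | fever) ≈ 0.779; Pr(influenza | fever, bacterial infection) ≈ 0.213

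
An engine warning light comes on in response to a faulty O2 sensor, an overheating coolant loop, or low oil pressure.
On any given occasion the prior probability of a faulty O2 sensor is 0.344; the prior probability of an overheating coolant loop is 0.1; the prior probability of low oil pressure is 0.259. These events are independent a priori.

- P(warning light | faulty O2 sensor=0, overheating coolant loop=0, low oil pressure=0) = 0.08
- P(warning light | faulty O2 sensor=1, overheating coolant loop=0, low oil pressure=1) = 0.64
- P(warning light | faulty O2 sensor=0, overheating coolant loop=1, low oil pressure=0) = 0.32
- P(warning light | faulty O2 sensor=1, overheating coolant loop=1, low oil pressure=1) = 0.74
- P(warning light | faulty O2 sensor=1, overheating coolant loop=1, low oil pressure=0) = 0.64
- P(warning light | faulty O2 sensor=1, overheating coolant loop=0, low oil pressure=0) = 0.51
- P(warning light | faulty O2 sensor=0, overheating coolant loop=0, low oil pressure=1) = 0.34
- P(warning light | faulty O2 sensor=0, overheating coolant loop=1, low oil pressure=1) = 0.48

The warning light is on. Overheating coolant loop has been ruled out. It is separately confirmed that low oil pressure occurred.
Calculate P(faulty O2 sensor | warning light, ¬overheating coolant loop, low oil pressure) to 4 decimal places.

By total probability over both values of faulty O2 sensor:
  P(warning light | ¬overheating coolant loop, low oil pressure) = 0.34*0.656 + 0.64*0.344
        = 0.223040 + 0.220160 = 0.443200
Keeping only the faulty O2 sensor-present terms gives 0.220160, so
  P(faulty O2 sensor | warning light, ¬overheating coolant loop, low oil pressure) = 0.220160 / 0.443200 ≈ 0.4968

P(faulty O2 sensor | warning light, ¬overheating coolant loop, low oil pressure) ≈ 0.4968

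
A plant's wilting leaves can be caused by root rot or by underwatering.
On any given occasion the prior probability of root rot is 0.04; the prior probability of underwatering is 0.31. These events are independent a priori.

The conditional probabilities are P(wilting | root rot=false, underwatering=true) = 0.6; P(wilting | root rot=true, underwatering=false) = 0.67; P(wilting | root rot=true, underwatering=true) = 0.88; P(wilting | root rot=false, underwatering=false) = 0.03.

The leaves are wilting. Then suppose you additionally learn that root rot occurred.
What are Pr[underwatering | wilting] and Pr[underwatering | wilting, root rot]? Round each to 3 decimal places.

Pr[underwatering | wilting] ≈ 0.832; Pr[underwatering | wilting, root rot] ≈ 0.371

For the numerator, keep only underwatering=true terms: 0.178560 + 0.010912 = 0.189472
The normalizing constant is 0.03·0.96·0.69 + 0.6·0.96·0.31 + 0.67·0.04·0.69 + 0.88·0.04·0.31 = 0.227836
Posterior = 0.189472 / 0.227836 ≈ 0.832

With the extra evidence:
P(wilting | root rot) = 0.67×0.69 + 0.88×0.31 = 0.462300 + 0.272800 = 0.735100
The underwatering-present share is 0.88×0.31 = 0.272800.
Hence the posterior is 0.272800/0.735100 ≈ 0.371.
This is intercausal reasoning (explaining away): once root rot accounts for the wilting, underwatering becomes less likely.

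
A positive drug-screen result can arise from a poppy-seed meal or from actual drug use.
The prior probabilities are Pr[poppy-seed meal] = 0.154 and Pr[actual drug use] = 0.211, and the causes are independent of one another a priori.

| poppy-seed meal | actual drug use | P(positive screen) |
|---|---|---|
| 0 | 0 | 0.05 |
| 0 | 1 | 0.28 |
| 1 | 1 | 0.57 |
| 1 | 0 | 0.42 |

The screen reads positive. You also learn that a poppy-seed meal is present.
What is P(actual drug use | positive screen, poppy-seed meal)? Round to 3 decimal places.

P(positive screen | poppy-seed meal) = 0.42×0.789 + 0.57×0.211 = 0.331380 + 0.120270 = 0.451650
Of this, 0.120270 comes from 0.57×0.211 (the actual drug use=true cases).
So P(actual drug use | positive screen, poppy-seed meal) = 0.120270/0.451650 ≈ 0.266.

P(actual drug use | positive screen, poppy-seed meal) ≈ 0.266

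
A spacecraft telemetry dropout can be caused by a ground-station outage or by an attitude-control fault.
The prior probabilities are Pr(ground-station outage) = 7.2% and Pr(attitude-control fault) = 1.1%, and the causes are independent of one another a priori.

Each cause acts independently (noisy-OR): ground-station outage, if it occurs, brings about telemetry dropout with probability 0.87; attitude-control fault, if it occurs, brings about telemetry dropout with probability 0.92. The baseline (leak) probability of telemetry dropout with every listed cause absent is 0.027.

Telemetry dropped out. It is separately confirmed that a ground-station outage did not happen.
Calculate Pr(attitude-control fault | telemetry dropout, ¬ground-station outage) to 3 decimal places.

Under noisy-OR, P(telemetry dropout | causes) = 1 − (1−0.027)·∏(1−qᵢ) over the active causes.
P(telemetry dropout | ¬ground-station outage) = 0.027*0.989 + 0.92216*0.011 = 0.026703 + 0.010144 = 0.036847
The attitude-control fault-present share is 0.92216*0.011 = 0.010144.
P(attitude-control fault | telemetry dropout, ¬ground-station outage) = 0.010144 / 0.036847 ≈ 0.275

Pr(attitude-control fault | telemetry dropout, ¬ground-station outage) ≈ 0.275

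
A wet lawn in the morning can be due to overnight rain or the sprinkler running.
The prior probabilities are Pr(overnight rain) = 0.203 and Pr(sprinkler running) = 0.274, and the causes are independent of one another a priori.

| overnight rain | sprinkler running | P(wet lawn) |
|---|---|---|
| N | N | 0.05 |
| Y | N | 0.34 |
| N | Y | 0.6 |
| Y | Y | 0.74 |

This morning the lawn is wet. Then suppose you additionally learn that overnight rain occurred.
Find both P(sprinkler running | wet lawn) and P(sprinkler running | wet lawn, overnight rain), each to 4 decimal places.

P(sprinkler running | wet lawn) ≈ 0.6854; P(sprinkler running | wet lawn, overnight rain) ≈ 0.4510

P(wet lawn) = 0.05·0.797·0.726 + 0.6·0.797·0.274 + 0.34·0.203·0.726 + 0.74·0.203·0.274 = 0.028931 + 0.131027 + 0.050109 + 0.041160 = 0.251227
Of this, 0.172187 comes from 0.131027 + 0.041160 (the sprinkler running=true cases).
Hence the posterior is 0.172187/0.251227 ≈ 0.6854.

Now also conditioning on overnight rain=true:
Sum P(wet lawn|·) weighted by the priors over both values of sprinkler running:
  P(wet lawn | overnight rain) = 0.34·0.726 + 0.74·0.274
        = 0.246840 + 0.202760 = 0.449600
Keeping only the sprinkler running-present terms gives 0.202760, so
  P(sprinkler running | wet lawn, overnight rain) = 0.202760 / 0.449600 ≈ 0.4510
This is intercausal reasoning (explaining away): once overnight rain accounts for the wet lawn, sprinkler running becomes less likely.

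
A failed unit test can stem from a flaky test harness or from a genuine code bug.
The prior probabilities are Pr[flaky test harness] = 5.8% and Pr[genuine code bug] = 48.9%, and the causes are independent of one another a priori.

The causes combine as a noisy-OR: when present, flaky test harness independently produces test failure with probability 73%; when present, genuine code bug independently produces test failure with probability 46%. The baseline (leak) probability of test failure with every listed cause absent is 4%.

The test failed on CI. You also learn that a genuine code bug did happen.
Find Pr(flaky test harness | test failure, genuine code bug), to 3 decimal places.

Under noisy-OR, P(test failure | causes) = 1 − (1−0.04)·∏(1−qᵢ) over the active causes.
Enumerate both values of flaky test harness and weight by the priors:
  P(test failure | genuine code bug) = 0.4816*0.942 + 0.860032*0.058
        = 0.453667 + 0.049882 = 0.503549
Configurations with flaky test harness contribute 0.049882, so
  P(flaky test harness | test failure, genuine code bug) = 0.049882 / 0.503549 ≈ 0.099

Pr(flaky test harness | test failure, genuine code bug) ≈ 0.099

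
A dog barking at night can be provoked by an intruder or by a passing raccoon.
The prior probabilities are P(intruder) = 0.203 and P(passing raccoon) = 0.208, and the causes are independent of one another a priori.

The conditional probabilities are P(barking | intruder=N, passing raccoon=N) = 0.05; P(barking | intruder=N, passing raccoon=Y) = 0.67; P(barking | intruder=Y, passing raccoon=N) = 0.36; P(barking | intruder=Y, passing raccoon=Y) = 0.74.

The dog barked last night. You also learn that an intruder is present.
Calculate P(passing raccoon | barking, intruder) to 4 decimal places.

Weight on passing raccoon=true, given the evidence: 0.74×0.208 = 0.153920
The normalizing constant is 0.36×0.792 + 0.74×0.208 = 0.439040
P(passing raccoon | barking, intruder) = 0.153920/0.439040 ≈ 0.3506

P(passing raccoon | barking, intruder) ≈ 0.3506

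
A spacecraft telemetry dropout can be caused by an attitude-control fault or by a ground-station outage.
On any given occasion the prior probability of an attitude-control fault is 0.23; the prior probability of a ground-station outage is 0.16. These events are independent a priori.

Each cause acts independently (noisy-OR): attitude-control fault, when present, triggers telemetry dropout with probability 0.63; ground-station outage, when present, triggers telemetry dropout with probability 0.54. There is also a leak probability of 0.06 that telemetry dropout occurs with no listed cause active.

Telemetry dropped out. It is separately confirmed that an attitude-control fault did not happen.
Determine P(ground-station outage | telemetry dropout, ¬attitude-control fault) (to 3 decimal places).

P(ground-station outage | telemetry dropout, ¬attitude-control fault) ≈ 0.643

Under noisy-OR, P(telemetry dropout | causes) = 1 − (1−0.06)·∏(1−qᵢ) over the active causes.
P(telemetry dropout | ¬attitude-control fault) = 0.06×0.84 + 0.5676×0.16 = 0.050400 + 0.090816 = 0.141216
Restricting to configurations with ground-station outage present: 0.5676×0.16 = 0.090816.
So P(ground-station outage | telemetry dropout, ¬attitude-control fault) = 0.090816/0.141216 ≈ 0.643.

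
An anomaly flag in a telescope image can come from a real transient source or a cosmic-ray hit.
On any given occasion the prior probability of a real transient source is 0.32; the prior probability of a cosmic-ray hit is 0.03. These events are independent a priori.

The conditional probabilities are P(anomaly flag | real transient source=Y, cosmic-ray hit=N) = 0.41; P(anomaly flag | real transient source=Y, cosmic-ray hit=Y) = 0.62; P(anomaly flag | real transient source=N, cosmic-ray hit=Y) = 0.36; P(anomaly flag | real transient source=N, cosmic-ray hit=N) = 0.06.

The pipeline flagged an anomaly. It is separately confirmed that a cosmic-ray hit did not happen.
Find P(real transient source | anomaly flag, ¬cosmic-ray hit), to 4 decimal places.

By total probability over both values of real transient source:
  P(anomaly flag | ¬cosmic-ray hit) = 0.06×0.68 + 0.41×0.32
        = 0.040800 + 0.131200 = 0.172000
Configurations with real transient source contribute 0.131200, so
  P(real transient source | anomaly flag, ¬cosmic-ray hit) = 0.131200 / 0.172000 ≈ 0.7628

P(real transient source | anomaly flag, ¬cosmic-ray hit) ≈ 0.7628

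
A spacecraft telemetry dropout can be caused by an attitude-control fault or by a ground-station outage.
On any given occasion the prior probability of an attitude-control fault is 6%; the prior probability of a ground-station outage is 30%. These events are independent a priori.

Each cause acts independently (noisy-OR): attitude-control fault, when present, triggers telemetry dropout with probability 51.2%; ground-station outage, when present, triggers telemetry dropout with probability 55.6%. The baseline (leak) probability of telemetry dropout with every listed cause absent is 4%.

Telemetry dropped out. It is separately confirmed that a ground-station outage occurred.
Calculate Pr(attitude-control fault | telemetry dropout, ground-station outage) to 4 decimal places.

Pr(attitude-control fault | telemetry dropout, ground-station outage) ≈ 0.0810

Under noisy-OR, P(telemetry dropout | causes) = 1 − (1−0.04)·∏(1−qᵢ) over the active causes.
Numerator (weight on configurations with attitude-control fault): 0.791995·0.06 = 0.047520
Denominator P(telemetry dropout | ground-station outage): 0.57376·0.94 + 0.791995·0.06 = 0.586854
P(attitude-control fault | telemetry dropout, ground-station outage) = 0.047520/0.586854 ≈ 0.0810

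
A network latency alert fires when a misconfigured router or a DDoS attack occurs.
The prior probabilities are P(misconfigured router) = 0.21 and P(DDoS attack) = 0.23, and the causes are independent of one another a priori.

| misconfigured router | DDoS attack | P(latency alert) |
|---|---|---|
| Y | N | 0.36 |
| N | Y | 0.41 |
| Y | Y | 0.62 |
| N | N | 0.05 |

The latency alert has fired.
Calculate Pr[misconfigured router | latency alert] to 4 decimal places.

For the numerator, keep only misconfigured router=true terms: 0.058212 + 0.029946 = 0.088158
The normalizing constant is 0.05×0.79×0.77 + 0.41×0.79×0.23 + 0.36×0.21×0.77 + 0.62×0.21×0.23 = 0.193070
Posterior = 0.088158 / 0.193070 ≈ 0.4566

Pr[misconfigured router | latency alert] ≈ 0.4566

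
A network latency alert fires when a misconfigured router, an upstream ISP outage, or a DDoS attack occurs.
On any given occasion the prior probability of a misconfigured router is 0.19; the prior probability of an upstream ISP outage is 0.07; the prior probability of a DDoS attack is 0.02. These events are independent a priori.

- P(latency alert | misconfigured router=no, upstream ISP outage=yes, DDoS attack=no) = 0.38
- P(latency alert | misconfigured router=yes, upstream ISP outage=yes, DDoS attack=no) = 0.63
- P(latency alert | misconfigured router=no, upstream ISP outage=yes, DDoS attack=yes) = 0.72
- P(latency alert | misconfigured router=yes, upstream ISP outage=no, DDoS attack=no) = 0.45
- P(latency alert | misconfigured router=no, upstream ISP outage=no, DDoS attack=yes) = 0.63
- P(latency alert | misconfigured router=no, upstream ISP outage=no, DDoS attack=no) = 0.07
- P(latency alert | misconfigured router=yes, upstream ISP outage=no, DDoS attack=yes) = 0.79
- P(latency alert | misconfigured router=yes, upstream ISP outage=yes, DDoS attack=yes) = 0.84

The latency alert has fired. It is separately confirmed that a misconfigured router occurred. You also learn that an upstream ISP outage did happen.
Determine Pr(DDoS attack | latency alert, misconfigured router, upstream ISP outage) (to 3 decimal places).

Pr(DDoS attack | latency alert, misconfigured router, upstream ISP outage) ≈ 0.026

Enumerate both values of DDoS attack and weight by the priors:
  P(latency alert | misconfigured router, upstream ISP outage) = 0.63·0.98 + 0.84·0.02
        = 0.617400 + 0.016800 = 0.634200
The terms with DDoS attack present sum to 0.016800, so
  P(DDoS attack | latency alert, misconfigured router, upstream ISP outage) = 0.016800 / 0.634200 ≈ 0.026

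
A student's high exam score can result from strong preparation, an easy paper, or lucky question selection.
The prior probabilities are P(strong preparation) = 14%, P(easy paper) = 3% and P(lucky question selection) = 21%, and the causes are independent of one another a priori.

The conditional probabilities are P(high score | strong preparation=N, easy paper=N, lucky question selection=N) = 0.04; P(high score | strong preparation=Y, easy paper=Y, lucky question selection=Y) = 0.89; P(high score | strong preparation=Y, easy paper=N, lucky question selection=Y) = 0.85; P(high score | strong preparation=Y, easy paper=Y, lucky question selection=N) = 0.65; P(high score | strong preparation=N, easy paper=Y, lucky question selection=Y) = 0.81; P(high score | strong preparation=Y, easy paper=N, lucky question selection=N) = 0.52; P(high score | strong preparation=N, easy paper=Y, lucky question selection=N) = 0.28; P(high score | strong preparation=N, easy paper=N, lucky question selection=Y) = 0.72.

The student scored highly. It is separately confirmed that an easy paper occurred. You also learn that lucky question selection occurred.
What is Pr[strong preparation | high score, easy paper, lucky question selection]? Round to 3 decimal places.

For the numerator, keep only strong preparation=true terms: 0.89*0.14 = 0.124600
Denominator P(high score | easy paper, lucky question selection): 0.81*0.86 + 0.89*0.14 = 0.821200
P(strong preparation | high score, easy paper, lucky question selection) = 0.124600/0.821200 ≈ 0.152

Pr[strong preparation | high score, easy paper, lucky question selection] ≈ 0.152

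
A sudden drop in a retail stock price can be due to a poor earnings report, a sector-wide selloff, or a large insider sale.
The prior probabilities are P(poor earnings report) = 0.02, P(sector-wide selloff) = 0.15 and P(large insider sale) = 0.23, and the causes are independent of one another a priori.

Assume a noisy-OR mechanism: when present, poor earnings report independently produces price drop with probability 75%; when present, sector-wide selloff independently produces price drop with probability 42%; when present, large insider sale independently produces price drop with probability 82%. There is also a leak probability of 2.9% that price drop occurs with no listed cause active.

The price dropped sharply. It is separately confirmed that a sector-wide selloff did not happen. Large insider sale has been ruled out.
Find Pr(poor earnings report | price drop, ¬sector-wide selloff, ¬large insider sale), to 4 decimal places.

Under noisy-OR, P(price drop | causes) = 1 − (1−0.029)·∏(1−qᵢ) over the active causes.
Weight on poor earnings report=true, given the evidence: 0.75725*0.02 = 0.015145
The normalizing constant is 0.029*0.98 + 0.75725*0.02 = 0.043565
Posterior = 0.015145 / 0.043565 ≈ 0.3476

Pr(poor earnings report | price drop, ¬sector-wide selloff, ¬large insider sale) ≈ 0.3476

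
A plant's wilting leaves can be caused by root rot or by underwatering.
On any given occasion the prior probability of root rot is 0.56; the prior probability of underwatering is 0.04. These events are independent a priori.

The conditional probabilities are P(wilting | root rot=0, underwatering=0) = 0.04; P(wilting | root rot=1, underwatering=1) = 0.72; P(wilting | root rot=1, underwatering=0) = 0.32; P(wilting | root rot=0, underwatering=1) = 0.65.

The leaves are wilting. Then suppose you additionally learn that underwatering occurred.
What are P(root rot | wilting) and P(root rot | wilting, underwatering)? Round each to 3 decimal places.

P(wilting) = 0.04·0.44·0.96 + 0.65·0.44·0.04 + 0.32·0.56·0.96 + 0.72·0.56·0.04 = 0.016896 + 0.011440 + 0.172032 + 0.016128 = 0.216496
Of this, 0.188160 comes from 0.172032 + 0.016128 (the root rot=true cases).
So P(root rot | wilting) = 0.188160/0.216496 ≈ 0.869.

With the extra evidence:
Weight on root rot=true, given the evidence: 0.72*0.56 = 0.403200
Denominator P(wilting | underwatering): 0.65*0.44 + 0.72*0.56 = 0.689200
P(root rot | wilting, underwatering) = 0.403200/0.689200 ≈ 0.585
This is intercausal reasoning (explaining away): once underwatering accounts for the wilting, root rot becomes less likely.

P(root rot | wilting) ≈ 0.869; P(root rot | wilting, underwatering) ≈ 0.585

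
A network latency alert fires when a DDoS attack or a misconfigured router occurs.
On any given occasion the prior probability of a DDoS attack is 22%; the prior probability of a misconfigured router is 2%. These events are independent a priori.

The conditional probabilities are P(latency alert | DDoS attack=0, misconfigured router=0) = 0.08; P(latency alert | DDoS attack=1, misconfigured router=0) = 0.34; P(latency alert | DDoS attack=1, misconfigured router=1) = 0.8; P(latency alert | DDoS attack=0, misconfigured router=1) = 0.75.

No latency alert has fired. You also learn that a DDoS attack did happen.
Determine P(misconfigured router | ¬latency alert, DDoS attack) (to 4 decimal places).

P(¬latency alert | DDoS attack) = 0.66×0.98 + 0.2×0.02 = 0.646800 + 0.004000 = 0.650800
Restricting to configurations with misconfigured router present: 0.2×0.02 = 0.004000.
Hence the posterior is 0.004000/0.650800 ≈ 0.0061.

P(misconfigured router | ¬latency alert, DDoS attack) ≈ 0.0061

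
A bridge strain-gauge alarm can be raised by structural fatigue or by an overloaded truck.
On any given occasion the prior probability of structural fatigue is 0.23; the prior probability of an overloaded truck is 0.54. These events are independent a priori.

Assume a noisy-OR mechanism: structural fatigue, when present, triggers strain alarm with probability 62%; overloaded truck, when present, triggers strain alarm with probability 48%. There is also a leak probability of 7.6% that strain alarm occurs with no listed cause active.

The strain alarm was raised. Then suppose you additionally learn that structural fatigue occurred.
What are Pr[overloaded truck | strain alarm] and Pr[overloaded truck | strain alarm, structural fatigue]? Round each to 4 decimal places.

Under noisy-OR, P(strain alarm | causes) = 1 − (1−0.076)·∏(1−qᵢ) over the active causes.
Enumerate the 4 (structural fatigue, overloaded truck) configurations and weight by the priors:
  P(strain alarm) = 0.076*0.77*0.46 + 0.51952*0.77*0.54 + 0.64888*0.23*0.46 + 0.817418*0.23*0.54
        = 0.026919 + 0.216016 + 0.068652 + 0.101523 = 0.413110
The terms with overloaded truck present sum to 0.317539, so
  P(overloaded truck | strain alarm) = 0.317539 / 0.413110 ≈ 0.7687

With the extra evidence:
For the numerator, keep only overloaded truck=true terms: 0.817418×0.54 = 0.441406
Normalizer over all consistent configurations: 0.64888×0.46 + 0.817418×0.54 = 0.739891
Posterior = 0.441406 / 0.739891 ≈ 0.5966

Pr[overloaded truck | strain alarm] ≈ 0.7687; Pr[overloaded truck | strain alarm, structural fatigue] ≈ 0.5966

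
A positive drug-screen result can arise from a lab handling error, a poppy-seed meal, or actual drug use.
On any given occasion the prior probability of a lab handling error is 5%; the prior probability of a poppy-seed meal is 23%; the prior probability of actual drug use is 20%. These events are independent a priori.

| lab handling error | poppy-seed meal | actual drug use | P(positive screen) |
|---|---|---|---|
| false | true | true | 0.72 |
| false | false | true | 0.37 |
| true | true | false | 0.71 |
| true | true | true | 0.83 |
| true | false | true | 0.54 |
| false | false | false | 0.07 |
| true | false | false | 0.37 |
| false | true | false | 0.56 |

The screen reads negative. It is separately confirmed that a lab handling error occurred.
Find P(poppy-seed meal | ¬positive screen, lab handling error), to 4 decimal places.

P(¬positive screen | lab handling error) = 0.63·0.77·0.8 + 0.46·0.77·0.2 + 0.29·0.23·0.8 + 0.17·0.23·0.2 = 0.388080 + 0.070840 + 0.053360 + 0.007820 = 0.520100
Restricting to configurations with poppy-seed meal present: 0.053360 + 0.007820 = 0.061180.
Hence the posterior is 0.061180/0.520100 ≈ 0.1176.

P(poppy-seed meal | ¬positive screen, lab handling error) ≈ 0.1176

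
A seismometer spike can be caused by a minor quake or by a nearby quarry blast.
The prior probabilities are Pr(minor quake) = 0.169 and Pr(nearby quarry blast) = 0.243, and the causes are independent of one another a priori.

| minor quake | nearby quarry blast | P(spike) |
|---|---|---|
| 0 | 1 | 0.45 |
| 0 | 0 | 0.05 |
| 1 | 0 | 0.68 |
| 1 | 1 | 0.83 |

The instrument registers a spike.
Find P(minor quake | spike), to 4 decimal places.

By total probability over the 4 (minor quake, nearby quarry blast) configurations:
  P(spike) = 0.05·0.831·0.757 + 0.45·0.831·0.243 + 0.68·0.169·0.757 + 0.83·0.169·0.243
        = 0.031453 + 0.090870 + 0.086994 + 0.034086 = 0.243403
Keeping only the minor quake-present terms gives 0.121080, so
  P(minor quake | spike) = 0.121080 / 0.243403 ≈ 0.4974

P(minor quake | spike) ≈ 0.4974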